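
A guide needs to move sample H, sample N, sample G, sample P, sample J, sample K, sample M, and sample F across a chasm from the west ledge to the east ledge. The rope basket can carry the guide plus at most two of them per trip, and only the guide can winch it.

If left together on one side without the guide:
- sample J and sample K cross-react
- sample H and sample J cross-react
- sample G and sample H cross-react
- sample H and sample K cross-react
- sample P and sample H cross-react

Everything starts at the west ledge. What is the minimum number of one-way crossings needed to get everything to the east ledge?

Counting alone: the guide can take at most 2 across per trip to the east ledge, so moving all 8 needs at least 4 loaded trips out, with a return between consecutive ones — at least 7 crossings.
The safety rule pushes this higher. Following every safe sequence of crossings, the most of the 8 that can be at the east ledge as the rope basket arrives there on crossings 7, 9, 11 is 5, 6, 7 respectively — never all 8.
So no plan with fewer than 13 crossings exists, and this one achieves 13:
1. Guide goes to the east ledge with sample H and sample J.
2. Guide goes back to the west ledge with sample H.
3. Guide goes to the east ledge with sample H and sample N.
4. Guide goes back to the west ledge with sample H.
5. Guide goes to the east ledge with sample G and sample H.
6. Guide goes back to the west ledge with sample H.
7. Guide goes to the east ledge with sample H and sample P.
8. Guide goes back to the west ledge with sample H.
9. Guide goes to the east ledge with sample H and sample M.
10. Guide goes back to the west ledge with sample H.
11. Guide goes to the east ledge with sample F and sample H.
12. Guide goes back to the west ledge with sample H.
13. Guide goes to the east ledge with sample H and sample K.

13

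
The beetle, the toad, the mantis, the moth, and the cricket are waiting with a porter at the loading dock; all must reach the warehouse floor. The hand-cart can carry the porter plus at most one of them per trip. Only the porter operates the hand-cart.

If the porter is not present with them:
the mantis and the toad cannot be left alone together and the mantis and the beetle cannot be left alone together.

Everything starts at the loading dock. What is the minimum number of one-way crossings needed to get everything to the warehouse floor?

Counting alone: the porter can take at most 1 across per trip to the warehouse floor, so moving all 5 needs at least 5 loaded trips out, with a return between consecutive ones — at least 9 crossings.
The safety rule pushes this higher. Following every safe sequence of crossings, the most of the 5 that can be at the warehouse floor as the hand-cart arrives there on crossing 9 is 4 — never all 5.
So no plan with fewer than 11 crossings exists, and this one achieves 11:
1. Porter goes to the warehouse floor with the mantis.  [the loading dock: the beetle, the cricket, the moth, the toad | the warehouse floor: the mantis]
2. Porter goes back to the loading dock alone.  [the loading dock: the beetle, the cricket, the moth, the toad | the warehouse floor: the mantis]
3. Porter goes to the warehouse floor with the beetle.  [the loading dock: the cricket, the moth, the toad | the warehouse floor: the beetle, the mantis]
4. Porter goes back to the loading dock with the mantis.  [the loading dock: the cricket, the mantis, the moth, the toad | the warehouse floor: the beetle]
5. Porter goes to the warehouse floor with the toad.  [the loading dock: the cricket, the mantis, the moth | the warehouse floor: the beetle, the toad]
6. Porter goes back to the loading dock alone.  [the loading dock: the cricket, the mantis, the moth | the warehouse floor: the beetle, the toad]
7. Porter goes to the warehouse floor with the moth.  [the loading dock: the cricket, the mantis | the warehouse floor: the beetle, the moth, the toad]
8. Porter goes back to the loading dock alone.  [the loading dock: the cricket, the mantis | the warehouse floor: the beetle, the moth, the toad]
9. Porter goes to the warehouse floor with the cricket.  [the loading dock: the mantis | the warehouse floor: the beetle, the cricket, the moth, the toad]
10. Porter goes back to the loading dock alone.  [the loading dock: the mantis | the warehouse floor: the beetle, the cricket, the moth, the toad]
11. Porter goes to the warehouse floor with the mantis.  [the loading dock: — | the warehouse floor: the beetle, the cricket, the mantis, the moth, the toad]

11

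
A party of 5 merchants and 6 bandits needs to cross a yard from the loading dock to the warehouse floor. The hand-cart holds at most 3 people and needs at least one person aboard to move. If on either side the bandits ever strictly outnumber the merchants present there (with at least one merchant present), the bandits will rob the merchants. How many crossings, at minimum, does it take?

The bandits already outnumber the merchants at the loading dock before anyone moves, so the starting position itself is disallowed.

impossible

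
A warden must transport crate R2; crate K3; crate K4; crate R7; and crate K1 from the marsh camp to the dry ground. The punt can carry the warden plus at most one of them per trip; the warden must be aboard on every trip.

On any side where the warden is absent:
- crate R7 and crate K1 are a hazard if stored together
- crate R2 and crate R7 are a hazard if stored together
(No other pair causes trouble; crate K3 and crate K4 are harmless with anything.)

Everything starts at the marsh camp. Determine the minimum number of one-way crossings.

Counting alone: the warden can take at most 1 across per trip to the dry ground, so moving all 5 needs at least 5 loaded trips out, with a return between consecutive ones — at least 9 crossings.
The safety rule pushes this higher. Following every safe sequence of crossings, the most of the 5 that can be at the dry ground as the punt arrives there on crossing 9 is 4 — never all 5.
So no plan with fewer than 11 crossings exists, and this one achieves 11:
1. Warden goes to the dry ground with crate R7.  [the marsh camp: crate K1, crate K3, crate K4, crate R2 | the dry ground: crate R7]
2. Warden goes back to the marsh camp alone.  [the marsh camp: crate K1, crate K3, crate K4, crate R2 | the dry ground: crate R7]
3. Warden goes to the dry ground with crate R2.  [the marsh camp: crate K1, crate K3, crate K4 | the dry ground: crate R2, crate R7]
4. Warden goes back to the marsh camp with crate R7.  [the marsh camp: crate K1, crate K3, crate K4, crate R7 | the dry ground: crate R2]
5. Warden goes to the dry ground with crate K1.  [the marsh camp: crate K3, crate K4, crate R7 | the dry ground: crate K1, crate R2]
6. Warden goes back to the marsh camp alone.  [the marsh camp: crate K3, crate K4, crate R7 | the dry ground: crate K1, crate R2]
7. Warden goes to the dry ground with crate K3.  [the marsh camp: crate K4, crate R7 | the dry ground: crate K1, crate K3, crate R2]
8. Warden goes back to the marsh camp alone.  [the marsh camp: crate K4, crate R7 | the dry ground: crate K1, crate K3, crate R2]
9. Warden goes to the dry ground with crate K4.  [the marsh camp: crate R7 | the dry ground: crate K1, crate K3, crate K4, crate R2]
10. Warden goes back to the marsh camp alone.  [the marsh camp: crate R7 | the dry ground: crate K1, crate K3, crate K4, crate R2]
11. Warden goes to the dry ground with crate R7.  [the marsh camp: — | the dry ground: crate K1, crate K3, crate K4, crate R2, crate R7]

11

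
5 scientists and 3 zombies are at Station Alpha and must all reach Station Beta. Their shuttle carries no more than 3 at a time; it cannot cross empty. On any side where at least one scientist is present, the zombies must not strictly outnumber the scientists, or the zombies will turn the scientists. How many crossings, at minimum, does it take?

Counting alone: each trip to Station Beta takes at most 3 across and each return brings at least 1 back, so after t trips out (and t−1 returns) at most 3t − (t−1) of the 8 are across; that first reaches 8 at t = 4, so at least 7 crossings are needed.
The plan below uses exactly 7 crossings, so it is optimal:
1. 2 zombies → Station Beta.  (Station Alpha: 5S 1Z; Station Beta: 0S 2Z)
2. 1 zombie ← Station Alpha.  (Station Alpha: 5S 2Z; Station Beta: 0S 1Z)
3. 2 scientists and 1 zombie → Station Beta.  (Station Alpha: 3S 1Z; Station Beta: 2S 2Z)
4. 1 zombie ← Station Alpha.  (Station Alpha: 3S 2Z; Station Beta: 2S 1Z)
5. 1 scientist and 2 zombies → Station Beta.  (Station Alpha: 2S 0Z; Station Beta: 3S 3Z)
6. 1 zombie ← Station Alpha.  (Station Alpha: 2S 1Z; Station Beta: 3S 2Z)
7. 2 scientists and 1 zombie → Station Beta.  (Station Alpha: 0S 0Z; Station Beta: 5S 3Z)

7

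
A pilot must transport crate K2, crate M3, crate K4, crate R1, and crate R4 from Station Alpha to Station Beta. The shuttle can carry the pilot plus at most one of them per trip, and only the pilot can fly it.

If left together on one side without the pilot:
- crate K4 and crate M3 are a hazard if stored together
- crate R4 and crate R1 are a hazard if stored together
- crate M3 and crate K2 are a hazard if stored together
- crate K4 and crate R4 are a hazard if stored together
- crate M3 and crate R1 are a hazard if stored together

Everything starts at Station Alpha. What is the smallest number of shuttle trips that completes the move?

Whatever the first load, the items left behind include a forbidden pair without the pilot. No opening move is safe, so no plan exists.

impossible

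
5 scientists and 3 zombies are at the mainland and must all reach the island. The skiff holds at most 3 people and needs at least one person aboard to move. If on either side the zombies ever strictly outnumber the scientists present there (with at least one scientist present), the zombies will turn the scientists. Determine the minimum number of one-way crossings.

Counting alone: each trip to the island takes at most 3 across and each return brings at least 1 back, so after t trips out (and t−1 returns) at most 3t − (t−1) of the 8 are across; that first reaches 8 at t = 4, so at least 7 crossings are needed.
The plan below uses exactly 7 crossings, so it is optimal:
1. 2 zombies → the island.  (the mainland: 5S 1Z; the island: 0S 2Z)
2. 1 zombie ← the mainland.  (the mainland: 5S 2Z; the island: 0S 1Z)
3. 2 scientists and 1 zombie → the island.  (the mainland: 3S 1Z; the island: 2S 2Z)
4. 1 zombie ← the mainland.  (the mainland: 3S 2Z; the island: 2S 1Z)
5. 1 scientist and 2 zombies → the island.  (the mainland: 2S 0Z; the island: 3S 3Z)
6. 1 zombie ← the mainland.  (the mainland: 2S 1Z; the island: 3S 2Z)
7. 2 scientists and 1 zombie → the island.  (the mainland: 0S 0Z; the island: 5S 3Z)

7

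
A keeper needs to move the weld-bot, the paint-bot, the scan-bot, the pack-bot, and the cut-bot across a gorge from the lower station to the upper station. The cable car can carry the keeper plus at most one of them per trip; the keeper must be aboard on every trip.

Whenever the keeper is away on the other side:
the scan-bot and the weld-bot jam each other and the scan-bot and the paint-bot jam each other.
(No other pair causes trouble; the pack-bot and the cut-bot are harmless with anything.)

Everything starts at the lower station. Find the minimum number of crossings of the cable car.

Counting alone: the keeper can take at most 1 across per trip to the upper station, so moving all 5 needs at least 5 loaded trips out, with a return between consecutive ones — at least 9 crossings.
The safety rule pushes this higher. Following every safe sequence of crossings, the most of the 5 that can be at the upper station as the cable car arrives there on crossing 9 is 4 — never all 5.
So no plan with fewer than 11 crossings exists, and this one achieves 11:
1. Keeper goes to the upper station with the scan-bot.  [the lower station: the cut-bot, the pack-bot, the paint-bot, the weld-bot | the upper station: the scan-bot]
2. Keeper goes back to the lower station alone.  [the lower station: the cut-bot, the pack-bot, the paint-bot, the weld-bot | the upper station: the scan-bot]
3. Keeper goes to the upper station with the weld-bot.  [the lower station: the cut-bot, the pack-bot, the paint-bot | the upper station: the scan-bot, the weld-bot]
4. Keeper goes back to the lower station with the scan-bot.  [the lower station: the cut-bot, the pack-bot, the paint-bot, the scan-bot | the upper station: the weld-bot]
5. Keeper goes to the upper station with the paint-bot.  [the lower station: the cut-bot, the pack-bot, the scan-bot | the upper station: the paint-bot, the weld-bot]
6. Keeper goes back to the lower station alone.  [the lower station: the cut-bot, the pack-bot, the scan-bot | the upper station: the paint-bot, the weld-bot]
7. Keeper goes to the upper station with the pack-bot.  [the lower station: the cut-bot, the scan-bot | the upper station: the pack-bot, the paint-bot, the weld-bot]
8. Keeper goes back to the lower station alone.  [the lower station: the cut-bot, the scan-bot | the upper station: the pack-bot, the paint-bot, the weld-bot]
9. Keeper goes to the upper station with the cut-bot.  [the lower station: the scan-bot | the upper station: the cut-bot, the pack-bot, the paint-bot, the weld-bot]
10. Keeper goes back to the lower station alone.  [the lower station: the scan-bot | the upper station: the cut-bot, the pack-bot, the paint-bot, the weld-bot]
11. Keeper goes to the upper station with the scan-bot.  [the lower station: — | the upper station: the cut-bot, the pack-bot, the paint-bot, the scan-bot, the weld-bot]

11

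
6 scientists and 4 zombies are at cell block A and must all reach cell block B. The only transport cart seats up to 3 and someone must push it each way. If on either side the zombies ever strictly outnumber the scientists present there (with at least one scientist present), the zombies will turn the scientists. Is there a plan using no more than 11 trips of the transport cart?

Yes — this plan uses 9 crossings (≤ 11):
1. 2 zombies → cell block B.  (cell block A: 6S 2Z; cell block B: 0S 2Z)
2. 1 zombie ← cell block A.  (cell block A: 6S 3Z; cell block B: 0S 1Z)
3. 3 zombies → cell block B.  (cell block A: 6S 0Z; cell block B: 0S 4Z)
4. 1 zombie ← cell block A.  (cell block A: 6S 1Z; cell block B: 0S 3Z)
5. 3 scientists → cell block B.  (cell block A: 3S 1Z; cell block B: 3S 3Z)
6. 1 zombie ← cell block A.  (cell block A: 3S 2Z; cell block B: 3S 2Z)
7. 1 scientist and 2 zombies → cell block B.  (cell block A: 2S 0Z; cell block B: 4S 4Z)
8. 1 zombie ← cell block A.  (cell block A: 2S 1Z; cell block B: 4S 3Z)
9. 2 scientists and 1 zombie → cell block B.  (cell block A: 0S 0Z; cell block B: 6S 4Z)

Yes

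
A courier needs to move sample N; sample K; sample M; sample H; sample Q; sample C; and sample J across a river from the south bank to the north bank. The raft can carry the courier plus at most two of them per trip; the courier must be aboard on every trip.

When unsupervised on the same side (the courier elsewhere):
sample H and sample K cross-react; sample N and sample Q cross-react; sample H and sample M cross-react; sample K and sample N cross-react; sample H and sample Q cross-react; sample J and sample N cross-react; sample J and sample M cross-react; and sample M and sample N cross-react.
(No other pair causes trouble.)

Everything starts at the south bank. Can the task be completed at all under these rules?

Whatever the first load, the items left behind include a forbidden pair without the courier. No opening move is safe, so no plan exists.

No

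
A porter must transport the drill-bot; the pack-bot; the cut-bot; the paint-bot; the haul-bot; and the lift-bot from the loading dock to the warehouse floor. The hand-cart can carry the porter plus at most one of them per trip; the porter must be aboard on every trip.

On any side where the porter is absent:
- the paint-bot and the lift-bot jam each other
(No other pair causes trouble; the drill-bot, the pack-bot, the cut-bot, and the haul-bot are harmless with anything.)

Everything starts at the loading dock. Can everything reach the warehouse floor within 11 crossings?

Yes — this plan uses 11 crossings (≤ 11):
1. Porter goes to the warehouse floor with the paint-bot.  [the loading dock: the cut-bot, the drill-bot, the haul-bot, the lift-bot, the pack-bot | the warehouse floor: the paint-bot]
2. Porter goes back to the loading dock alone.  [the loading dock: the cut-bot, the drill-bot, the haul-bot, the lift-bot, the pack-bot | the warehouse floor: the paint-bot]
3. Porter goes to the warehouse floor with the drill-bot.  [the loading dock: the cut-bot, the haul-bot, the lift-bot, the pack-bot | the warehouse floor: the drill-bot, the paint-bot]
4. Porter goes back to the loading dock alone.  [the loading dock: the cut-bot, the haul-bot, the lift-bot, the pack-bot | the warehouse floor: the drill-bot, the paint-bot]
5. Porter goes to the warehouse floor with the pack-bot.  [the loading dock: the cut-bot, the haul-bot, the lift-bot | the warehouse floor: the drill-bot, the pack-bot, the paint-bot]
6. Porter goes back to the loading dock alone.  [the loading dock: the cut-bot, the haul-bot, the lift-bot | the warehouse floor: the drill-bot, the pack-bot, the paint-bot]
7. Porter goes to the warehouse floor with the cut-bot.  [the loading dock: the haul-bot, the lift-bot | the warehouse floor: the cut-bot, the drill-bot, the pack-bot, the paint-bot]
8. Porter goes back to the loading dock alone.  [the loading dock: the haul-bot, the lift-bot | the warehouse floor: the cut-bot, the drill-bot, the pack-bot, the paint-bot]
9. Porter goes to the warehouse floor with the haul-bot.  [the loading dock: the lift-bot | the warehouse floor: the cut-bot, the drill-bot, the haul-bot, the pack-bot, the paint-bot]
10. Porter goes back to the loading dock alone.  [the loading dock: the lift-bot | the warehouse floor: the cut-bot, the drill-bot, the haul-bot, the pack-bot, the paint-bot]
11. Porter goes to the warehouse floor with the lift-bot.  [the loading dock: — | the warehouse floor: the cut-bot, the drill-bot, the haul-bot, the lift-bot, the pack-bot, the paint-bot]

Yes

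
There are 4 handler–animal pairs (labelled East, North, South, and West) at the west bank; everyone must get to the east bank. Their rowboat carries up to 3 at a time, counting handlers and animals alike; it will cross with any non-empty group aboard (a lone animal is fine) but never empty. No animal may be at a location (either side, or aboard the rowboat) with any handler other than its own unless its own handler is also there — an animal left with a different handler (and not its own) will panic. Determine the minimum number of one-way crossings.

Counting alone: each trip to the east bank takes at most 3 across and each return brings at least 1 back, so after t trips out (and t−1 returns) at most 3t − (t−1) of the 8 are across; that first reaches 8 at t = 4, so at least 7 crossings are needed.
The safety rule pushes this higher. Following every safe sequence of crossings, the most of the 8 that can be at the east bank as the rowboat arrives there on crossing 7 is 7 — never all 8.
So no plan with fewer than 9 crossings exists, and this one achieves 9:
1. animal East and handler East cross → the east bank.
2. handler East crosses ← the west bank.
3. animal North, handler East, and handler North cross → the east bank.
4. animal East and handler East cross ← the west bank.
5. handler East, handler South, and handler West cross → the east bank.
6. animal North crosses ← the west bank.
7. animal East and animal North cross → the east bank.
8. animal East crosses ← the west bank.
9. animal East, animal South, and animal West cross → the east bank.

9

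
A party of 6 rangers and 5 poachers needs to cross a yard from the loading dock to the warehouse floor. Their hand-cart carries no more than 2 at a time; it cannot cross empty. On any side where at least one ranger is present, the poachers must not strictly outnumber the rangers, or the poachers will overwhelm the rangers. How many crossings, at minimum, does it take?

Counting alone: each trip to the warehouse floor takes at most 2 across and each return brings at least 1 back, so after t trips out (and t−1 returns) at most 2t − (t−1) of the 11 are across; that first reaches 11 at t = 10, so at least 19 crossings are needed.
The plan below uses exactly 19 crossings, so it is optimal:
1. 2 poachers → the warehouse floor.  (the loading dock: 6R 3P; the warehouse floor: 0R 2P)
2. 1 poacher ← the loading dock.  (the loading dock: 6R 4P; the warehouse floor: 0R 1P)
3. 2 poachers → the warehouse floor.  (the loading dock: 6R 2P; the warehouse floor: 0R 3P)
4. 1 poacher ← the loading dock.  (the loading dock: 6R 3P; the warehouse floor: 0R 2P)
5. 2 rangers → the warehouse floor.  (the loading dock: 4R 3P; the warehouse floor: 2R 2P)
6. 1 poacher ← the loading dock.  (the loading dock: 4R 4P; the warehouse floor: 2R 1P)
7. 1 ranger and 1 poacher → the warehouse floor.  (the loading dock: 3R 3P; the warehouse floor: 3R 2P)
8. 1 ranger ← the loading dock.  (the loading dock: 4R 3P; the warehouse floor: 2R 2P)
9. 1 ranger and 1 poacher → the warehouse floor.  (the loading dock: 3R 2P; the warehouse floor: 3R 3P)
10. 1 poacher ← the loading dock.  (the loading dock: 3R 3P; the warehouse floor: 3R 2P)
11. 1 ranger and 1 poacher → the warehouse floor.  (the loading dock: 2R 2P; the warehouse floor: 4R 3P)
12. 1 ranger ← the loading dock.  (the loading dock: 3R 2P; the warehouse floor: 3R 3P)
13. 1 ranger and 1 poacher → the warehouse floor.  (the loading dock: 2R 1P; the warehouse floor: 4R 4P)
14. 1 poacher ← the loading dock.  (the loading dock: 2R 2P; the warehouse floor: 4R 3P)
15. 1 ranger and 1 poacher → the warehouse floor.  (the loading dock: 1R 1P; the warehouse floor: 5R 4P)
16. 1 ranger ← the loading dock.  (the loading dock: 2R 1P; the warehouse floor: 4R 4P)
17. 1 ranger and 1 poacher → the warehouse floor.  (the loading dock: 1R 0P; the warehouse floor: 5R 5P)
18. 1 poacher ← the loading dock.  (the loading dock: 1R 1P; the warehouse floor: 5R 4P)
19. 1 ranger and 1 poacher → the warehouse floor.  (the loading dock: 0R 0P; the warehouse floor: 6R 5P)

19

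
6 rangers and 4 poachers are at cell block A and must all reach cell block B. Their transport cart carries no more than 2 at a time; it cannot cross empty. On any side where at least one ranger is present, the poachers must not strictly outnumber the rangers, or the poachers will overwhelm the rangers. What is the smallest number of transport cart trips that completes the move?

Counting alone: each trip to cell block B takes at most 2 across and each return brings at least 1 back, so after t trips out (and t−1 returns) at most 2t − (t−1) of the 10 are across; that first reaches 10 at t = 9, so at least 17 crossings are needed.
The plan below uses exactly 17 crossings, so it is optimal:
1. 2 poachers → cell block B.  (cell block A: 6R 2P; cell block B: 0R 2P)
2. 1 poacher ← cell block A.  (cell block A: 6R 3P; cell block B: 0R 1P)
3. 2 poachers → cell block B.  (cell block A: 6R 1P; cell block B: 0R 3P)
4. 1 poacher ← cell block A.  (cell block A: 6R 2P; cell block B: 0R 2P)
5. 2 rangers → cell block B.  (cell block A: 4R 2P; cell block B: 2R 2P)
6. 1 poacher ← cell block A.  (cell block A: 4R 3P; cell block B: 2R 1P)
7. 1 ranger and 1 poacher → cell block B.  (cell block A: 3R 2P; cell block B: 3R 2P)
8. 1 poacher ← cell block A.  (cell block A: 3R 3P; cell block B: 3R 1P)
9. 2 poachers → cell block B.  (cell block A: 3R 1P; cell block B: 3R 3P)
10. 1 poacher ← cell block A.  (cell block A: 3R 2P; cell block B: 3R 2P)
11. 1 ranger and 1 poacher → cell block B.  (cell block A: 2R 1P; cell block B: 4R 3P)
12. 1 poacher ← cell block A.  (cell block A: 2R 2P; cell block B: 4R 2P)
13. 2 poachers → cell block B.  (cell block A: 2R 0P; cell block B: 4R 4P)
14. 1 poacher ← cell block A.  (cell block A: 2R 1P; cell block B: 4R 3P)
15. 1 ranger and 1 poacher → cell block B.  (cell block A: 1R 0P; cell block B: 5R 4P)
16. 1 poacher ← cell block A.  (cell block A: 1R 1P; cell block B: 5R 3P)
17. 1 ranger and 1 poacher → cell block B.  (cell block A: 0R 0P; cell block B: 6R 4P)

17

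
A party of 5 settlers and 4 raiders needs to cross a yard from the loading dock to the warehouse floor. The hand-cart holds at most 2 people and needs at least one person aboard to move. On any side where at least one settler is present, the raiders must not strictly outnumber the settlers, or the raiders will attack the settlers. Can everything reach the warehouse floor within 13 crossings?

No

Counting alone: each trip to the warehouse floor takes at most 2 across and each return brings at least 1 back, so after t trips out (and t−1 returns) at most 2t − (t−1) of the 9 are across; that first reaches 9 at t = 8, so at least 15 crossings are needed.
Since 13 < 15, 13 crossings cannot be enough. (The shortest complete plan in fact takes 15:)
1. 2 raiders → the warehouse floor.  (the loading dock: 5S 2R; the warehouse floor: 0S 2R)
2. 1 raider ← the loading dock.  (the loading dock: 5S 3R; the warehouse floor: 0S 1R)
3. 2 raiders → the warehouse floor.  (the loading dock: 5S 1R; the warehouse floor: 0S 3R)
4. 1 raider ← the loading dock.  (the loading dock: 5S 2R; the warehouse floor: 0S 2R)
5. 2 settlers → the warehouse floor.  (the loading dock: 3S 2R; the warehouse floor: 2S 2R)
6. 1 raider ← the loading dock.  (the loading dock: 3S 3R; the warehouse floor: 2S 1R)
7. 1 settler and 1 raider → the warehouse floor.  (the loading dock: 2S 2R; the warehouse floor: 3S 2R)
8. 1 settler ← the loading dock.  (the loading dock: 3S 2R; the warehouse floor: 2S 2R)
9. 1 settler and 1 raider → the warehouse floor.  (the loading dock: 2S 1R; the warehouse floor: 3S 3R)
10. 1 raider ← the loading dock.  (the loading dock: 2S 2R; the warehouse floor: 3S 2R)
11. 1 settler and 1 raider → the warehouse floor.  (the loading dock: 1S 1R; the warehouse floor: 4S 3R)
12. 1 settler ← the loading dock.  (the loading dock: 2S 1R; the warehouse floor: 3S 3R)
13. 1 settler and 1 raider → the warehouse floor.  (the loading dock: 1S 0R; the warehouse floor: 4S 4R)
14. 1 raider ← the loading dock.  (the loading dock: 1S 1R; the warehouse floor: 4S 3R)
15. 1 settler and 1 raider → the warehouse floor.  (the loading dock: 0S 0R; the warehouse floor: 5S 4R)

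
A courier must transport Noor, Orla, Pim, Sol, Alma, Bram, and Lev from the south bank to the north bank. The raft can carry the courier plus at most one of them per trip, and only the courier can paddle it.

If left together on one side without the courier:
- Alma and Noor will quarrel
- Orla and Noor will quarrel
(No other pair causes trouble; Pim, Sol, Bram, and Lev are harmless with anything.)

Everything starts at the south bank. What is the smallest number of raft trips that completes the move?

Counting alone: the courier can take at most 1 across per trip to the north bank, so moving all 7 needs at least 7 loaded trips out, with a return between consecutive ones — at least 13 crossings.
The safety rule pushes this higher. Following every safe sequence of crossings, the most of the 7 that can be at the north bank as the raft arrives there on crossing 13 is 6 — never all 7.
So no plan with fewer than 15 crossings exists, and this one achieves 15:
1. Courier goes to the north bank with Noor.  [the south bank: Alma, Bram, Lev, Orla, Pim, Sol | the north bank: Noor]
2. Courier goes back to the south bank alone.  [the south bank: Alma, Bram, Lev, Orla, Pim, Sol | the north bank: Noor]
3. Courier goes to the north bank with Orla.  [the south bank: Alma, Bram, Lev, Pim, Sol | the north bank: Noor, Orla]
4. Courier goes back to the south bank with Noor.  [the south bank: Alma, Bram, Lev, Noor, Pim, Sol | the north bank: Orla]
5. Courier goes to the north bank with Alma.  [the south bank: Bram, Lev, Noor, Pim, Sol | the north bank: Alma, Orla]
6. Courier goes back to the south bank alone.  [the south bank: Bram, Lev, Noor, Pim, Sol | the north bank: Alma, Orla]
7. Courier goes to the north bank with Pim.  [the south bank: Bram, Lev, Noor, Sol | the north bank: Alma, Orla, Pim]
8. Courier goes back to the south bank alone.  [the south bank: Bram, Lev, Noor, Sol | the north bank: Alma, Orla, Pim]
9. Courier goes to the north bank with Sol.  [the south bank: Bram, Lev, Noor | the north bank: Alma, Orla, Pim, Sol]
10. Courier goes back to the south bank alone.  [the south bank: Bram, Lev, Noor | the north bank: Alma, Orla, Pim, Sol]
11. Courier goes to the north bank with Bram.  [the south bank: Lev, Noor | the north bank: Alma, Bram, Orla, Pim, Sol]
12. Courier goes back to the south bank alone.  [the south bank: Lev, Noor | the north bank: Alma, Bram, Orla, Pim, Sol]
13. Courier goes to the north bank with Lev.  [the south bank: Noor | the north bank: Alma, Bram, Lev, Orla, Pim, Sol]
14. Courier goes back to the south bank alone.  [the south bank: Noor | the north bank: Alma, Bram, Lev, Orla, Pim, Sol]
15. Courier goes to the north bank with Noor.  [the south bank: — | the north bank: Alma, Bram, Lev, Noor, Orla, Pim, Sol]

15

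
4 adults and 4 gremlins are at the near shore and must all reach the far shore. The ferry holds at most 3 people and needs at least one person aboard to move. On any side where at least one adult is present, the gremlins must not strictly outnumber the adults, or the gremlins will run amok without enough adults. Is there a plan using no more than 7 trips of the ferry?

No

Counting alone: each trip to the far shore takes at most 3 across and each return brings at least 1 back, so after t trips out (and t−1 returns) at most 3t − (t−1) of the 8 are across; that first reaches 8 at t = 4, so at least 7 crossings are needed.
The safety rule pushes this higher. Following every safe sequence of crossings, the most of the 8 that can be at the far shore as the ferry arrives there on crossing 7 is 7 — never all 8.
So the move cannot be finished within 7 crossings. (The shortest complete plan takes 9:)
1. 2 gremlins → the far shore.  (the near shore: 4A 2G; the far shore: 0A 2G)
2. 1 gremlin ← the near shore.  (the near shore: 4A 3G; the far shore: 0A 1G)
3. 3 gremlins → the far shore.  (the near shore: 4A 0G; the far shore: 0A 4G)
4. 1 gremlin ← the near shore.  (the near shore: 4A 1G; the far shore: 0A 3G)
5. 3 adults → the far shore.  (the near shore: 1A 1G; the far shore: 3A 3G)
6. 1 adult and 1 gremlin ← the near shore.  (the near shore: 2A 2G; the far shore: 2A 2G)
7. 2 adults → the far shore.  (the near shore: 0A 2G; the far shore: 4A 2G)
8. 1 gremlin ← the near shore.  (the near shore: 0A 3G; the far shore: 4A 1G)
9. 3 gremlins → the far shore.  (the near shore: 0A 0G; the far shore: 4A 4G)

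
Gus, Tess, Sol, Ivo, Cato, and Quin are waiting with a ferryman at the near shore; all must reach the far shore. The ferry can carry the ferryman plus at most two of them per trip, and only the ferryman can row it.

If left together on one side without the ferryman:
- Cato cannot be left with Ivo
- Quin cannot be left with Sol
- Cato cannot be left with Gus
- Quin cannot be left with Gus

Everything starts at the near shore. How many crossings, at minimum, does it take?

7

Counting alone: the ferryman can take at most 2 across per trip to the far shore, so moving all 6 needs at least 3 loaded trips out, with a return between consecutive ones — at least 5 crossings.
The safety rule pushes this higher. Following every safe sequence of crossings, the most of the 6 that can be at the far shore as the ferry arrives there on crossing 5 is 5 — never all 6.
So no plan with fewer than 7 crossings exists, and this one achieves 7:
1. Ferryman goes to the far shore with Cato and Quin.
2. Ferryman goes back to the near shore alone.
3. Ferryman goes to the far shore with Gus and Tess.
4. Ferryman goes back to the near shore with Cato and Quin.
5. Ferryman goes to the far shore with Ivo and Sol.
6. Ferryman goes back to the near shore alone.
7. Ferryman goes to the far shore with Cato and Quin.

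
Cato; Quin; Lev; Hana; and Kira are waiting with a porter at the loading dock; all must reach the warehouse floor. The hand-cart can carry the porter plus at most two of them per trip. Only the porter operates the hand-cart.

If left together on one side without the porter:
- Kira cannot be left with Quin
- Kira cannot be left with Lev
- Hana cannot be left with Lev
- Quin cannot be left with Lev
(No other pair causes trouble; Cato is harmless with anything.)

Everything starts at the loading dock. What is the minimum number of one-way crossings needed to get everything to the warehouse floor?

Counting alone: the porter can take at most 2 across per trip to the warehouse floor, so moving all 5 needs at least 3 loaded trips out, with a return between consecutive ones — at least 5 crossings.
The safety rule pushes this higher. Following every safe sequence of crossings, the most of the 5 that can be at the warehouse floor as the hand-cart arrives there on crossing 5 is 4 — never all 5.
So no plan with fewer than 7 crossings exists, and this one achieves 7:
1. Porter goes to the warehouse floor with Lev and Quin.  [the loading dock: Cato, Hana, Kira | the warehouse floor: Lev, Quin]
2. Porter goes back to the loading dock with Quin.  [the loading dock: Cato, Hana, Kira, Quin | the warehouse floor: Lev]
3. Porter goes to the warehouse floor with Cato and Quin.  [the loading dock: Hana, Kira | the warehouse floor: Cato, Lev, Quin]
4. Porter goes back to the loading dock with Quin.  [the loading dock: Hana, Kira, Quin | the warehouse floor: Cato, Lev]
5. Porter goes to the warehouse floor with Hana and Quin.  [the loading dock: Kira | the warehouse floor: Cato, Hana, Lev, Quin]
6. Porter goes back to the loading dock with Lev.  [the loading dock: Kira, Lev | the warehouse floor: Cato, Hana, Quin]
7. Porter goes to the warehouse floor with Kira and Lev.  [the loading dock: — | the warehouse floor: Cato, Hana, Kira, Lev, Quin]

7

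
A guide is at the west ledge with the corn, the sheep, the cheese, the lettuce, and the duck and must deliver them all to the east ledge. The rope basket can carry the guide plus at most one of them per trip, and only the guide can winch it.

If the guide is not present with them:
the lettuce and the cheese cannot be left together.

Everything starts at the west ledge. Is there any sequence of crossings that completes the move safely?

1. Guide goes to the east ledge with the cheese.
2. Guide goes back to the west ledge alone.
3. Guide goes to the east ledge with the corn.
4. Guide goes back to the west ledge alone.
5. Guide goes to the east ledge with the sheep.
6. Guide goes back to the west ledge alone.
7. Guide goes to the east ledge with the duck.
8. Guide goes back to the west ledge alone.
9. Guide goes to the east ledge with the lettuce.

Yes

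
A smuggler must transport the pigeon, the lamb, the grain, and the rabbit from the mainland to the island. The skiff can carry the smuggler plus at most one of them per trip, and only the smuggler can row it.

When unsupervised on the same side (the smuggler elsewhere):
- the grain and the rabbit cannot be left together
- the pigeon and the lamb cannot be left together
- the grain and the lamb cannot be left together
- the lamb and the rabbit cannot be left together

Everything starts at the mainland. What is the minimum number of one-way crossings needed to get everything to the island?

Whatever the first load, the items left behind include a forbidden pair without the smuggler. No opening move is safe, so no plan exists.

impossible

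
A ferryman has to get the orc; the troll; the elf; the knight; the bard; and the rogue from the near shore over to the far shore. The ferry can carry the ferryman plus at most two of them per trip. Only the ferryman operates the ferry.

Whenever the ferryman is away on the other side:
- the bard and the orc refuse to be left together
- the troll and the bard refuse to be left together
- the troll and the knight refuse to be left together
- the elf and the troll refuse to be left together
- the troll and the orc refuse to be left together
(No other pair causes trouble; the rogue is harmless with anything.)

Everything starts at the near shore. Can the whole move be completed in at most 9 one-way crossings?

Yes — this plan uses 9 crossings (≤ 9):
1. Ferryman goes to the far shore with the orc and the troll.
2. Ferryman goes back to the near shore with the orc.
3. Ferryman goes to the far shore with the elf and the orc.
4. Ferryman goes back to the near shore with the troll.
5. Ferryman goes to the far shore with the knight and the troll.
6. Ferryman goes back to the near shore with the troll.
7. Ferryman goes to the far shore with the rogue and the troll.
8. Ferryman goes back to the near shore with the troll.
9. Ferryman goes to the far shore with the bard and the troll.

Yes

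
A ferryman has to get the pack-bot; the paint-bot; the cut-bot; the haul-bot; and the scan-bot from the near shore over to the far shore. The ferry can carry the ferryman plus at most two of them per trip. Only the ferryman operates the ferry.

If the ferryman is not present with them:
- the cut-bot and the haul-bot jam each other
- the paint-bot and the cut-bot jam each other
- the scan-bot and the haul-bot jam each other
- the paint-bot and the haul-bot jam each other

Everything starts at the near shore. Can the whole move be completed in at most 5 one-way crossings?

Counting alone: the ferryman can take at most 2 across per trip to the far shore, so moving all 5 needs at least 3 loaded trips out, with a return between consecutive ones — at least 5 crossings.
The safety rule pushes this higher. Following every safe sequence of crossings, the most of the 5 that can be at the far shore as the ferry arrives there on crossing 5 is 4 — never all 5.
So the move cannot be finished within 5 crossings. (The shortest complete plan takes 7:)
1. Ferryman goes to the far shore with the haul-bot and the paint-bot.  [the near shore: the cut-bot, the pack-bot, the scan-bot | the far shore: the haul-bot, the paint-bot]
2. Ferryman goes back to the near shore with the paint-bot.  [the near shore: the cut-bot, the pack-bot, the paint-bot, the scan-bot | the far shore: the haul-bot]
3. Ferryman goes to the far shore with the pack-bot and the paint-bot.  [the near shore: the cut-bot, the scan-bot | the far shore: the haul-bot, the pack-bot, the paint-bot]
4. Ferryman goes back to the near shore with the paint-bot.  [the near shore: the cut-bot, the paint-bot, the scan-bot | the far shore: the haul-bot, the pack-bot]
5. Ferryman goes to the far shore with the paint-bot and the scan-bot.  [the near shore: the cut-bot | the far shore: the haul-bot, the pack-bot, the paint-bot, the scan-bot]
6. Ferryman goes back to the near shore with the haul-bot.  [the near shore: the cut-bot, the haul-bot | the far shore: the pack-bot, the paint-bot, the scan-bot]
7. Ferryman goes to the far shore with the cut-bot and the haul-bot.  [the near shore: — | the far shore: the cut-bot, the haul-bot, the pack-bot, the paint-bot, the scan-bot]

No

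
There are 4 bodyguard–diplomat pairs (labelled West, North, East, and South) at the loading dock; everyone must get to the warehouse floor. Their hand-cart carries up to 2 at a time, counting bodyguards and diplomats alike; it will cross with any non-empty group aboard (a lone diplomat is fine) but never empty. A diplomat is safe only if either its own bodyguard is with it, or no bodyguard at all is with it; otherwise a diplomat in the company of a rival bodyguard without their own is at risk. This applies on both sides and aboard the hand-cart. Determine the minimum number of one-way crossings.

impossible

Following every safe sequence of crossings from the start, the most of the 8 that can be at the warehouse floor as the hand-cart arrives there on crossings 1, 3, 5 is 2, 3, 4 respectively; the best ever achieved is 4 of 8.
From crossing 7 on, no configuration arises that was not already reachable earlier: only 44 distinct safe configurations (who is on which side, and where the hand-cart is) can ever be reached, none of them has everyone across, and every continuation just revisits them. So no valid plan exists.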